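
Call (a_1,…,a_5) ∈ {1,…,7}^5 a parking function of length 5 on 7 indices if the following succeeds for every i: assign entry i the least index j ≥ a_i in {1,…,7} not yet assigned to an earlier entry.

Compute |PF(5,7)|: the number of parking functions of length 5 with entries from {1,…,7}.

|PF(5,7)| = (8−5)·8^(5−1) = 3·4096 = 12288 (Pollak)
E.g. (2,7,1,5,2) → sorted (1,2,2,5,7): b_i ≤ 2+i ∀i, a PF.

12288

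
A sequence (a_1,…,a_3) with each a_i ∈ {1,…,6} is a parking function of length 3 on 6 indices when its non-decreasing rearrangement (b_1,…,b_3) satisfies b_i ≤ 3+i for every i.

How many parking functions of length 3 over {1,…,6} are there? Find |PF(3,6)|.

196

#PF = 4·7^2 = 4·49 = 196 [KW]
Example (2,3,3) → sorted (2,3,3): b_i ≤ 3+i ∀i, a PF.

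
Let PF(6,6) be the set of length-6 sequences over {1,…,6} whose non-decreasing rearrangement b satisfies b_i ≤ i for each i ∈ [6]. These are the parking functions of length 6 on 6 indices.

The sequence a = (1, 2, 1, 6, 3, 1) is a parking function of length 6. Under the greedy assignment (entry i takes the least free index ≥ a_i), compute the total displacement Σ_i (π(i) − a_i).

Σπ = 21 ({1..6} each once); Σa = 1+2+1+6+3+1 = 14; disp = 21−14 = 7.

7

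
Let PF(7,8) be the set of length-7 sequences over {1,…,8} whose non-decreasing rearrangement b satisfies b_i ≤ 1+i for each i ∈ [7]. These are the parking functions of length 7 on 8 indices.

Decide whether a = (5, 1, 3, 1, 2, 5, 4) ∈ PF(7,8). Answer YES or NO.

YES

Rearranged: b = (1, 1, 2, 3, 4, 5, 5).
  b_1=1 ≤ 2
  b_2=1 ≤ 3
  b_3=2 ≤ 4
  b_4=3 ≤ 5
  b_5=4 ≤ 6
  b_6=5 ≤ 7
  b_7=5 ≤ 8
All bounds hold ⇒ YES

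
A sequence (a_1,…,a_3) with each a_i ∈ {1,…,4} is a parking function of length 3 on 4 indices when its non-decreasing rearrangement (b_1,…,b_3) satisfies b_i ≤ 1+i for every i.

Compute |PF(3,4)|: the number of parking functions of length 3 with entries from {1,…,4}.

|PF(3,4)| = (4−3+1)·(4+1)^(3−1) = 2·25 = 50 (Pollak)
One tuple (2,2,1) → sorted (1,2,2): b_i ≤ 1+i ∀i, a PF.

50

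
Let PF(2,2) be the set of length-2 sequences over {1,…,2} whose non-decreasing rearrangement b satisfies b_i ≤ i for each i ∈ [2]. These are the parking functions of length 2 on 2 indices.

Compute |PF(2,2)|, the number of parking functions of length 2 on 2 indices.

3

|PF(2,2)| = (3−2)·3^(2−1) = 1×3 = 3 (Konheim–Weiss)
Example (1,1) → sorted (1,1): b_i ≤ i ∀i, a PF.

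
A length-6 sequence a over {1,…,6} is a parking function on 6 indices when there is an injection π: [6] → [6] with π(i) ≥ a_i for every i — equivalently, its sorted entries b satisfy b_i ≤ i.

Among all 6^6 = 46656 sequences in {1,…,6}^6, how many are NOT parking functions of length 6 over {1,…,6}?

#PF = (6+1−6)·(6+1)^{6−1} = 1 · 16807 = 16807 (Pollak)
E.g. (6,6,2,6,4,5) → sorted (2,4,5,6,6,6): b_1=2>1, not a PF.
So 46656 − 16807 = 29849 fail.

29849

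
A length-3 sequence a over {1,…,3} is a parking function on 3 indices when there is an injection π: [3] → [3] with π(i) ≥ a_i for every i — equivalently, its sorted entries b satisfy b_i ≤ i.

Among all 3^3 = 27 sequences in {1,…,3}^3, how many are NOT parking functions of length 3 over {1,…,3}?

11

Count = (3+1−3)·(3+1)^{3−1} = 1·16 = 16 (Konheim–Weiss)
Check (3,3,2) → sorted (2,3,3): b_1=2>1, not a PF.
So 27 − 16 = 11 fail.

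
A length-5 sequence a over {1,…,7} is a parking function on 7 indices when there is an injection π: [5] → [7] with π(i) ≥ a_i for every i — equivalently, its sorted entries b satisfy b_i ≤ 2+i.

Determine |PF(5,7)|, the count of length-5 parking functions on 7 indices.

|PF| = 3·8^4 = 3×4096 = 12288 (Pollak)
Check (5,4,2,7,2) → sorted (2,2,4,5,7): b_i ≤ 2+i ∀i, a PF.

12288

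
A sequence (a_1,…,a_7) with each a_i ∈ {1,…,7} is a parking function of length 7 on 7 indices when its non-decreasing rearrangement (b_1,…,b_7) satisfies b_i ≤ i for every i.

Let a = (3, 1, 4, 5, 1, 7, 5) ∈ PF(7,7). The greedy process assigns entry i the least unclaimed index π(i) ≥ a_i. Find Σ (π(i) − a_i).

Σπ = 28 ({1..7} each once); Σa = 3+1+4+5+1+7+5 = 26; disp = 28−26 = 2.

2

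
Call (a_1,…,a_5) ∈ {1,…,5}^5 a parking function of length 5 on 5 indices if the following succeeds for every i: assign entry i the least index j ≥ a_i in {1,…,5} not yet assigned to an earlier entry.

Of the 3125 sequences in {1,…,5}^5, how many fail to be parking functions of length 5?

#PF = (5−5+1)·(5+1)^(5−1) = 1×1296 = 1296
E.g. (2,5,5,3,4) → sorted (2,3,4,5,5): b_1=2>1, not a PF.
Total 3125; non-PF = 3125−1296 = 1829

1829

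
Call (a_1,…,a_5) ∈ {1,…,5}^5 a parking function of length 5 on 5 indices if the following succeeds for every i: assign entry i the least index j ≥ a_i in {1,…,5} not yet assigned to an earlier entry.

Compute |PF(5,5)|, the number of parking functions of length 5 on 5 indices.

Count = (6−5)·6^(5−1) = 1 · 1296 = 1296 (Konheim–Weiss)
E.g. (3,3,5,1,1) → sorted (1,1,3,3,5): b_i ≤ i ∀i, a PF.

1296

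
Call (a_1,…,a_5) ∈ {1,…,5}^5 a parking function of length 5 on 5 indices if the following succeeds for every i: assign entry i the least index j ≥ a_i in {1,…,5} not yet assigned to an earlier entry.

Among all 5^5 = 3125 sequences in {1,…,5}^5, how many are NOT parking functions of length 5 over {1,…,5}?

|PF| = (5−5+1)·(5+1)^(5−1) = 1·1296 = 1296
Example (4,2,5,3,3) → sorted (2,3,3,4,5): b_1=2>1, not a PF.
So 3125 − 1296 = 1829 fail.

1829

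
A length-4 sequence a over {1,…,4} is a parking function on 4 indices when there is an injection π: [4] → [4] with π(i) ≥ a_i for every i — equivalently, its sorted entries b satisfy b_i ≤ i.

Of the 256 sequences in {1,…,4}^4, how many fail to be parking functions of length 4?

131

|PF| = (4−4+1)·(4+1)^(4−1) = 1×125 = 125 (Konheim–Weiss)
E.g. (2,3,3,3) → sorted (2,3,3,3): b_1=2>1, not a PF.
So 256 − 125 = 131 fail.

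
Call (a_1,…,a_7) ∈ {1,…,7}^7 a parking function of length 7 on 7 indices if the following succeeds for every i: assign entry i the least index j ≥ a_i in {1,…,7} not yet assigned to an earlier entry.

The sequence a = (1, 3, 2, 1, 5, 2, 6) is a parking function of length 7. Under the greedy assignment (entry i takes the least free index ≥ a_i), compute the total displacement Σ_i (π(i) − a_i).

8

Σπ = 28 ({1..7} each once); Σa = 1+3+2+1+5+2+6 = 20; disp = 28−20 = 8.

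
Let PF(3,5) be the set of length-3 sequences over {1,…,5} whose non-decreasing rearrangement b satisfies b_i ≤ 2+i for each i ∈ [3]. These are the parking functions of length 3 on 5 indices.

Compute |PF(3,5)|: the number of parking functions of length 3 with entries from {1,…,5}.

108

#PF = (6−3)·6^(3−1) = 3×36 = 108 (Konheim–Weiss)
Check (3,3,5) → sorted (3,3,5): b_i ≤ 2+i ∀i, a PF.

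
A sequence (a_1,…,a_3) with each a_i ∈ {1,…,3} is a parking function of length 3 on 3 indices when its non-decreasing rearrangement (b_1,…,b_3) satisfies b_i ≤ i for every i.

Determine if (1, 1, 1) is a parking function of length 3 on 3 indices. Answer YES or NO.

YES

Order a: b = (1, 1, 1).
  b_1=1 ≤ 1
  b_2=1 ≤ 2
  b_3=1 ≤ 3
All bounds hold ⇒ YES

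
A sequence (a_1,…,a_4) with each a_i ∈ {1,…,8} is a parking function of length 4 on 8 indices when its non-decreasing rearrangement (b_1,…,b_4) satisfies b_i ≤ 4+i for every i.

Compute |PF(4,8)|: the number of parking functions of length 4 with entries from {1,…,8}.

|PF(4,8)| = (8+1−4)·(8+1)^{4−1} = 5 · 729 = 3645
One tuple (3,2,7,1) → sorted (1,2,3,7): b_i ≤ 4+i ∀i, a PF.

3645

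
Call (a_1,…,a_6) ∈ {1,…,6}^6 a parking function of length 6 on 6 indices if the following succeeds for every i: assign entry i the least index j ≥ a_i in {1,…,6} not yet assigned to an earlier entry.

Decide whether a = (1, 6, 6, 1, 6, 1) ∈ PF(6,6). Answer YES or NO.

Rearranged: b = (1, 1, 1, 6, 6, 6).
  b_1=1 ≤ 1
  b_2=1 ≤ 2
  b_3=1 ≤ 3
  b_4=6 > 4
  fails at i=4 ⇒ NO

NO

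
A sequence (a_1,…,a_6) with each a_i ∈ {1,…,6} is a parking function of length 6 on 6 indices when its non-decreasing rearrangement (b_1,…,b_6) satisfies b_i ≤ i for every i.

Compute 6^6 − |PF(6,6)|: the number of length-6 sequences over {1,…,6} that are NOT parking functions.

29849

#PF = (6+1−6)·(6+1)^{6−1} = 1×16807 = 16807 (Konheim–Weiss)
One tuple (5,3,5,4,3,6) → sorted (3,3,4,5,5,6): b_1=3>1, not a PF.
Total 46656; non-PF = 46656−16807 = 29849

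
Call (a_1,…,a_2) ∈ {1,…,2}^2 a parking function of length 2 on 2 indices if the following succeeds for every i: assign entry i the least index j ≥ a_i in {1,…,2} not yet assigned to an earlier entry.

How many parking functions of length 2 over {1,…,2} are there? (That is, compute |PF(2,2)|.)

|PF| = 1·3^1 = 1·3 = 3
Check (1,2) → sorted (1,2): b_i ≤ i ∀i, a PF.

3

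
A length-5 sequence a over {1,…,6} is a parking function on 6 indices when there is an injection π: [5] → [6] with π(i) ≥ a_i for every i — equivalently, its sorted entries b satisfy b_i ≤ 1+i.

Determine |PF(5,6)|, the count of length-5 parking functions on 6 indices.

|PF| = (6+1−5)·(6+1)^{5−1} = 2 · 2401 = 4802 [KW]
Check (3,5,2,3,3) → sorted (2,3,3,3,5): b_i ≤ 1+i ∀i, a PF.

4802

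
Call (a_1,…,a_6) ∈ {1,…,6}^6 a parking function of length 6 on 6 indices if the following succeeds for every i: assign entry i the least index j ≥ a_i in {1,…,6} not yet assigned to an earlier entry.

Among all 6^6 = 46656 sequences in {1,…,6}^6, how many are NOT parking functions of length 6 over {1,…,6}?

29849

|PF(6,6)| = 1·7^5 = 1 · 16807 = 16807 (Pollak)
One tuple (2,4,3,3,6,6) → sorted (2,3,3,4,6,6): b_1=2>1, not a PF.
Total 46656; non-PF = 46656−16807 = 29849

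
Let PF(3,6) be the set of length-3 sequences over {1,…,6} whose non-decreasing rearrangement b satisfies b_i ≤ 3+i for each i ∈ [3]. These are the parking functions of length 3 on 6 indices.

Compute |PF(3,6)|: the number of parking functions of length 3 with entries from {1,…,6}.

Count = 4·7^2 = 4×49 = 196 (Konheim–Weiss)
E.g. (3,6,1) → sorted (1,3,6): b_i ≤ 3+i ∀i, a PF.

196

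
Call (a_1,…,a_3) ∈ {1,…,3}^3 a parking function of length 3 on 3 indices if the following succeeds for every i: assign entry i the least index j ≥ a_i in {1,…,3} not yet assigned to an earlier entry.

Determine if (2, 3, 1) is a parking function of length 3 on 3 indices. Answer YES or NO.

YES

Order a: b = (1, 2, 3).
  b_1=1 ≤ 1
  b_2=2 ≤ 2
  b_3=3 ≤ 3
All bounds hold ⇒ YES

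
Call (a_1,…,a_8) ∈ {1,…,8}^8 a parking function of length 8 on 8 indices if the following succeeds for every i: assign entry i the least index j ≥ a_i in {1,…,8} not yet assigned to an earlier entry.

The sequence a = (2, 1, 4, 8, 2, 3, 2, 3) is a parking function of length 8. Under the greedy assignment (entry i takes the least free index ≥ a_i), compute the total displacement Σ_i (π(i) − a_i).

Σπ(i) = 1+…+8 = 36; Σa = 2+1+4+8+2+3+2+3 = 25; disp = 36−25 = 11.

11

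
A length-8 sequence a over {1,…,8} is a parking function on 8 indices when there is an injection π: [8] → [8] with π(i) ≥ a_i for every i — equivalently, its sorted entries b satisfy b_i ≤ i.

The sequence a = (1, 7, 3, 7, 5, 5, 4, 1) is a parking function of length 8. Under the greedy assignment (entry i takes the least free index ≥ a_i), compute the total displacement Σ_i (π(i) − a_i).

Σπ = 8·9/2 = 36 (π permutes [8]); Σa = 1+7+3+7+5+5+4+1 = 33; disp = 36−33 = 3.

3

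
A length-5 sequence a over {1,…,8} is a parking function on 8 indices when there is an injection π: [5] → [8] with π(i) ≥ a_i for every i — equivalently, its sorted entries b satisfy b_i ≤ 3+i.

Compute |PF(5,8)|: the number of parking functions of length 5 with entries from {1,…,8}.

26244

|PF(5,8)| = 4·9^4 = 4·6561 = 26244 (Konheim–Weiss)
E.g. (7,5,4,4,3) → sorted (3,4,4,5,7): b_i ≤ 3+i ∀i, a PF.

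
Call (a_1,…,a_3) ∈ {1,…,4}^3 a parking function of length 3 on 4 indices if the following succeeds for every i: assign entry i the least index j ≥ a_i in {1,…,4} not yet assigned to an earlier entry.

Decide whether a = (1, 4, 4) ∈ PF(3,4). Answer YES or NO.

Sorted: b = (1, 4, 4).
  b_1=1 ≤ 2
  b_2=4 > 3
  fails at i=2 ⇒ NO

NO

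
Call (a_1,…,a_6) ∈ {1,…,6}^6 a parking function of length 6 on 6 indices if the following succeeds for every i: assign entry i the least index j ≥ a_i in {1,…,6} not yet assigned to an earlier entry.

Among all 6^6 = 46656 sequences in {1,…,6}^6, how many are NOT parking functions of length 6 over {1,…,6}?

29849

#PF = (6+1−6)·(6+1)^{6−1} = 1 · 16807 = 16807 (Pollak)
Example (1,6,3,6,6,6) → sorted (1,3,6,6,6,6): b_2=3>2, not a PF.
So 46656 − 16807 = 29849 fail.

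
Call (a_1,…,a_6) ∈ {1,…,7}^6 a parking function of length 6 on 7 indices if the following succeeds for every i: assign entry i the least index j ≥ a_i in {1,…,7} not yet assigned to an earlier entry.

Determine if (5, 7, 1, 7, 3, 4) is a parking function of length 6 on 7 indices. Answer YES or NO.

Sorted: b = (1, 3, 4, 5, 7, 7).
  b_1=1 ≤ 2
  b_2=3 ≤ 3
  b_3=4 ≤ 4
  b_4=5 ≤ 5
  b_5=7 > 6
  fails at i=5 ⇒ NO

NO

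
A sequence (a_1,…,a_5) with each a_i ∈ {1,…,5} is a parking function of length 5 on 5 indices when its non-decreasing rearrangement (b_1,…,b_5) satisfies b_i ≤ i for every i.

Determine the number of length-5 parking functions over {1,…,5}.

|PF(5,5)| = (5+1−5)·(5+1)^{5−1} = 1·1296 = 1296 (Pollak)
Check (1,3,2,5,2) → sorted (1,2,2,3,5): b_i ≤ i ∀i, a PF.

1296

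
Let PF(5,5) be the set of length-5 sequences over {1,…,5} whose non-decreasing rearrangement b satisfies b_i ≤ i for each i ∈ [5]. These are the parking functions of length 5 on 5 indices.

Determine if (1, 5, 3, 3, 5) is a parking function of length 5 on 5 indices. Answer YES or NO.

NO

Rearranged: b = (1, 3, 3, 5, 5).
  b_1=1 ≤ 1
  b_2=3 > 2
  fails at i=2 ⇒ NO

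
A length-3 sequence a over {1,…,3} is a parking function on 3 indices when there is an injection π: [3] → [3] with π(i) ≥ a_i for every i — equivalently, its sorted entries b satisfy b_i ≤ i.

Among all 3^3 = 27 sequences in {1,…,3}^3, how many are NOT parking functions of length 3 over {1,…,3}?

11

#PF = (3+1−3)·(3+1)^{3−1} = 1 · 16 = 16 (Konheim–Weiss)
E.g. (3,2,3) → sorted (2,3,3): b_1=2>1, not a PF.
3^3 − 16 = 27 − 16 = 11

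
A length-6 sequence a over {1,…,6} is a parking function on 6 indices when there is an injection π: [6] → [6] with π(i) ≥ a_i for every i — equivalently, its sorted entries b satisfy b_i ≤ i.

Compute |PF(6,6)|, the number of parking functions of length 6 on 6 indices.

16807

|PF| = (7−6)·7^(6−1) = 1×16807 = 16807
Example (1,3,3,1,2,4) → sorted (1,1,2,3,3,4): b_i ≤ i ∀i, a PF.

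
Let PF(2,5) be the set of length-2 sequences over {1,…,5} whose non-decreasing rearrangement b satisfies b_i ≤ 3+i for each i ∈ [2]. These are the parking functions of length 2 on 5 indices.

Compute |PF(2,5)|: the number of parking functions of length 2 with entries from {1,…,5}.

|PF(2,5)| = 4·6^1 = 4 · 6 = 24
E.g. (5,2) → sorted (2,5): b_i ≤ 3+i ∀i, a PF.

24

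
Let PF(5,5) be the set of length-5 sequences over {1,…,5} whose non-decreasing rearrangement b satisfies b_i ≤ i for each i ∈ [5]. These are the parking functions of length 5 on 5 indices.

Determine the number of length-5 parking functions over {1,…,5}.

1296

Count = 1·6^4 = 1 · 1296 = 1296 (Konheim–Weiss)
Example (4,1,2,4,2) → sorted (1,2,2,4,4): b_i ≤ i ∀i, a PF.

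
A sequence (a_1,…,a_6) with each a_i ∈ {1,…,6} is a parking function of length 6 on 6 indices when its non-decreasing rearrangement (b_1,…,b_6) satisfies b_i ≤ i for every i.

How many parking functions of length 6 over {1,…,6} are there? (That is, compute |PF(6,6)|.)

#PF = (6+1−6)·(6+1)^{6−1} = 1·16807 = 16807
Check (5,1,3,5,1,4) → sorted (1,1,3,4,5,5): b_i ≤ i ∀i, a PF.

16807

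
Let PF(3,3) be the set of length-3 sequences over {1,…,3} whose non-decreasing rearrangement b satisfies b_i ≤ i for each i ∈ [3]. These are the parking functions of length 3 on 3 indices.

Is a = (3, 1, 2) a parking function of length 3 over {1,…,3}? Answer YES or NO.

Rearranged: b = (1, 2, 3).
  b_1=1 ≤ 1
  b_2=2 ≤ 2
  b_3=3 ≤ 3
All bounds hold ⇒ YES

YES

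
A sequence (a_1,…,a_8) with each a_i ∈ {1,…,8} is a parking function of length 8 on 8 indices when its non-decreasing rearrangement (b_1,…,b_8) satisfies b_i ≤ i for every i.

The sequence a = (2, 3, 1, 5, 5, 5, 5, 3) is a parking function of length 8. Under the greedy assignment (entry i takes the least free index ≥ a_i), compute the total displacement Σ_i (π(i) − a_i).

Σπ = 36 ({1..8} each once); Σa = 2+3+1+5+5+5+5+3 = 29; disp = 36−29 = 7.

7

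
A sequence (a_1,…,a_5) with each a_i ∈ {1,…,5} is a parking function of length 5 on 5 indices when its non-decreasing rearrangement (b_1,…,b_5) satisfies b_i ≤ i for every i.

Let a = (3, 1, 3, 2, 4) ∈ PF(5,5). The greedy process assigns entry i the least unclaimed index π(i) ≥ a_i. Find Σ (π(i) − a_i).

Σπ = 15 ({1..5} each once); Σa = 3+1+3+2+4 = 13; disp = 15−13 = 2.

2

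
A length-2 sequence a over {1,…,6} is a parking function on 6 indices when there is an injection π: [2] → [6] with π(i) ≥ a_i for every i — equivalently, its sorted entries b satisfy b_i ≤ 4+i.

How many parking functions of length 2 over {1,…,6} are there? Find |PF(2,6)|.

35

|PF(2,6)| = 5·7^1 = 5×7 = 35
E.g. (2,1) → sorted (1,2): b_i ≤ 4+i ∀i, a PF.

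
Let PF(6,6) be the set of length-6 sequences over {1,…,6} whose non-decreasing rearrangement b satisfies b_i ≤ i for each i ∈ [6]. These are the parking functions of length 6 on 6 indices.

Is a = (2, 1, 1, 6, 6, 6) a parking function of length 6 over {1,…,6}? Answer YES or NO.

Sorted: b = (1, 1, 2, 6, 6, 6).
  b_1=1 ≤ 1
  b_2=1 ≤ 2
  b_3=2 ≤ 3
  b_4=6 > 4
  fails at i=4 ⇒ NO

NO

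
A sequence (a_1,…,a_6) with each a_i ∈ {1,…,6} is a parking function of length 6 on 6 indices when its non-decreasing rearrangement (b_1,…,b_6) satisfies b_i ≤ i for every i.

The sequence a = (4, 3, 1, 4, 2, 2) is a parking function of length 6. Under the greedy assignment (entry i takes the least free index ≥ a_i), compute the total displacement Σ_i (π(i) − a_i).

5

Σπ = 21 ({1..6} each once); Σa = 4+3+1+4+2+2 = 16; disp = 21−16 = 5.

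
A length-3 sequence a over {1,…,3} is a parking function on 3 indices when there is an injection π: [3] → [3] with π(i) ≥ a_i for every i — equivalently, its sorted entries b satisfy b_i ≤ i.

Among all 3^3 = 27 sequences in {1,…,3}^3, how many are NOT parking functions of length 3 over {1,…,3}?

11

Count = 1·4^2 = 1·16 = 16 [KW]
Check (3,2,2) → sorted (2,2,3): b_1=2>1, not a PF.
So 27 − 16 = 11 fail.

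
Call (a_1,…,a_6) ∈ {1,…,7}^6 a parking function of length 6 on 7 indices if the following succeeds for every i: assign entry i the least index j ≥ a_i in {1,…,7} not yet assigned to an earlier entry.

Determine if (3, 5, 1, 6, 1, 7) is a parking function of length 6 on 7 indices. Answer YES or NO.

Rearranged: b = (1, 1, 3, 5, 6, 7).
  b_1=1 ≤ 2
  b_2=1 ≤ 3
  b_3=3 ≤ 4
  b_4=5 ≤ 5
  b_5=6 ≤ 6
  b_6=7 ≤ 7
All bounds hold ⇒ YES

YES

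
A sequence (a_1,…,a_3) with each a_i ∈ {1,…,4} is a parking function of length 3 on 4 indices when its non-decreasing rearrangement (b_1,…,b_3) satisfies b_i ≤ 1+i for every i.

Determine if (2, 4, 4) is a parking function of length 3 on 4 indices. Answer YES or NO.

Order a: b = (2, 4, 4).
  b_1=2 ≤ 2
  b_2=4 > 3
  fails at i=2 ⇒ NO

NO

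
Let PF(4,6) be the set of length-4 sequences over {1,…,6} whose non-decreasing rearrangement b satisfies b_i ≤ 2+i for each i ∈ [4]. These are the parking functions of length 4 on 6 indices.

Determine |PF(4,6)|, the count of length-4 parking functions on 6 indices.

1029

|PF(4,6)| = (6−4+1)·(6+1)^(4−1) = 3×343 = 1029 (Pollak)
E.g. (1,6,5,3) → sorted (1,3,5,6): b_i ≤ 2+i ∀i, a PF.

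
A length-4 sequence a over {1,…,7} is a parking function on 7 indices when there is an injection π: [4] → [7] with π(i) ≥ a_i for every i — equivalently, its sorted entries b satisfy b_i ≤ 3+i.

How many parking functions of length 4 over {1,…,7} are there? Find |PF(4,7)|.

#PF = 4·8^3 = 4×512 = 2048 (Pollak)
Example (7,6,1,5) → sorted (1,5,6,7): b_i ≤ 3+i ∀i, a PF.

2048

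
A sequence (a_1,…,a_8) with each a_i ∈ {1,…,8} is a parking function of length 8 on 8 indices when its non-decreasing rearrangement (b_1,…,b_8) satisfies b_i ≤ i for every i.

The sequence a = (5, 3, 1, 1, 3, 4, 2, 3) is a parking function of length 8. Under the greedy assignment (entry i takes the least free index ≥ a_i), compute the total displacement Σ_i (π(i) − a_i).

14

Σπ(i) = 1+…+8 = 36; Σa = 5+3+1+1+3+4+2+3 = 22; disp = 36−22 = 14.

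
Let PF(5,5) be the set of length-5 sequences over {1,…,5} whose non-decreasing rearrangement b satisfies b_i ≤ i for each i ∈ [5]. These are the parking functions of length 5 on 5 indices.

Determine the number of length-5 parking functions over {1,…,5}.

1296

Count = (6−5)·6^(5−1) = 1×1296 = 1296 [KW]
One tuple (1,4,2,1,4) → sorted (1,1,2,4,4): b_i ≤ i ∀i, a PF.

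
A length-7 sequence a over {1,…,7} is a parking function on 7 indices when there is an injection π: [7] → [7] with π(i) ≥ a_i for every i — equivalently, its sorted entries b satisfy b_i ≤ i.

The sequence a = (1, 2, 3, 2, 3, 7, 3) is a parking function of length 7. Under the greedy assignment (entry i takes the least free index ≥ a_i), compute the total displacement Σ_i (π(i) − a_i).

7

Σπ = 7·8/2 = 28 (π permutes [7]); Σa = 1+2+3+2+3+7+3 = 21; disp = 28−21 = 7.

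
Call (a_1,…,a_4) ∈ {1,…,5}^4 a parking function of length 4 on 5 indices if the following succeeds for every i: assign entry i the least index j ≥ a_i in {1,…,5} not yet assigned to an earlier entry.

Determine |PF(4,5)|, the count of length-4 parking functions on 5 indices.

|PF(4,5)| = (5−4+1)·(5+1)^(4−1) = 2·216 = 432
Example (2,2,3,5) → sorted (2,2,3,5): b_i ≤ 1+i ∀i, a PF.

432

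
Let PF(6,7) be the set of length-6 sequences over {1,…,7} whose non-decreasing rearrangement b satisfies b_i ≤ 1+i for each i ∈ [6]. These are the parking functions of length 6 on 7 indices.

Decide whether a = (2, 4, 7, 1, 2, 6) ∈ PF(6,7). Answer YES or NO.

YES

Rearranged: b = (1, 2, 2, 4, 6, 7).
  b_1=1 ≤ 2
  b_2=2 ≤ 3
  b_3=2 ≤ 4
  b_4=4 ≤ 5
  b_5=6 ≤ 6
  b_6=7 ≤ 7
All bounds hold ⇒ YES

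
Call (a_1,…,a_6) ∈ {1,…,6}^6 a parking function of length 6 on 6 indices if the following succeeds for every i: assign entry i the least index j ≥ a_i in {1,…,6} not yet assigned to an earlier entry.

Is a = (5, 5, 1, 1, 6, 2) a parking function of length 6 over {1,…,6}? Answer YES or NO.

NO

Order a: b = (1, 1, 2, 5, 5, 6).
  b_1=1 ≤ 1
  b_2=1 ≤ 2
  b_3=2 ≤ 3
  b_4=5 > 4
  fails at i=4 ⇒ NO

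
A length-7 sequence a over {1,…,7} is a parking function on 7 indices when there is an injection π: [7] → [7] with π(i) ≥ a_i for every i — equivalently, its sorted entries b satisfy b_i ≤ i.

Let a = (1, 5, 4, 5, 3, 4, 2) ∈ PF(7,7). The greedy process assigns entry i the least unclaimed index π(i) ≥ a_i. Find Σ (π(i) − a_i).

Σπ = 28 ({1..7} each once); Σa = 1+5+4+5+3+4+2 = 24; disp = 28−24 = 4.

4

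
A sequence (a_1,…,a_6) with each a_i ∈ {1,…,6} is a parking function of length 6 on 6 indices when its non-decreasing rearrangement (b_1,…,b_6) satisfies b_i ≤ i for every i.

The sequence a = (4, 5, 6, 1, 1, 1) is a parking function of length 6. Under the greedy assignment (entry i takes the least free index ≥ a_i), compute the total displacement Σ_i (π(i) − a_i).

3

Σπ = 6·7/2 = 21 (π permutes [6]); Σa = 4+5+6+1+1+1 = 18; disp = 21−18 = 3.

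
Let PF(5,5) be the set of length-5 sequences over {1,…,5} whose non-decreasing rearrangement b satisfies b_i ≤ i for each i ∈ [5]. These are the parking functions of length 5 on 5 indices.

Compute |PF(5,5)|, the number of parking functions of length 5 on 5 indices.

Count = 1·6^4 = 1·1296 = 1296
One tuple (1,4,3,2,1) → sorted (1,1,2,3,4): b_i ≤ i ∀i, a PF.

1296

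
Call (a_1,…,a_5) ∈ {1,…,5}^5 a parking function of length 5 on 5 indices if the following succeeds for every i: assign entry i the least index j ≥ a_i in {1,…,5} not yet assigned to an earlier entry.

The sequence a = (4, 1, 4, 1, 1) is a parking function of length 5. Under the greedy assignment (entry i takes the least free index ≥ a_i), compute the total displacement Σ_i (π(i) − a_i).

Σπ = 5·6/2 = 15 (π permutes [5]); Σa = 4+1+4+1+1 = 11; disp = 15−11 = 4.

4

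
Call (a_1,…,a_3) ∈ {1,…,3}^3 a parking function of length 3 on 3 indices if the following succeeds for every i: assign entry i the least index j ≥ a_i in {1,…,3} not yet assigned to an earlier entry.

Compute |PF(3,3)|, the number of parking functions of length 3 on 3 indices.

16

|PF| = (3+1−3)·(3+1)^{3−1} = 1 · 16 = 16
E.g. (2,3,1) → sorted (1,2,3): b_i ≤ i ∀i, a PF.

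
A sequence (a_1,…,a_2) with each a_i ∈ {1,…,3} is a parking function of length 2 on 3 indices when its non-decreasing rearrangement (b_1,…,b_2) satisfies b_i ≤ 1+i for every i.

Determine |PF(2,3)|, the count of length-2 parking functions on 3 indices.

Count = (4−2)·4^(2−1) = 2 · 4 = 8 (Konheim–Weiss)
Check (1,3) → sorted (1,3): b_i ≤ 1+i ∀i, a PF.

8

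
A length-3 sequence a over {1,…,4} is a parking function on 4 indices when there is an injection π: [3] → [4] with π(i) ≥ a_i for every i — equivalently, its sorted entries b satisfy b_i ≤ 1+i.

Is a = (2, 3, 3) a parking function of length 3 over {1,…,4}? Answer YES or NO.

Sorted: b = (2, 3, 3).
  b_1=2 ≤ 2
  b_2=3 ≤ 3
  b_3=3 ≤ 4
All bounds hold ⇒ YES

YES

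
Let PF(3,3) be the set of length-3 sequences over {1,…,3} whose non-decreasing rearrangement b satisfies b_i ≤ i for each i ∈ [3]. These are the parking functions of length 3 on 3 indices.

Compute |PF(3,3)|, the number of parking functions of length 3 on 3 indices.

|PF(3,3)| = 1·4^2 = 1×16 = 16 [KW]
Check (2,3,1) → sorted (1,2,3): b_i ≤ i ∀i, a PF.

16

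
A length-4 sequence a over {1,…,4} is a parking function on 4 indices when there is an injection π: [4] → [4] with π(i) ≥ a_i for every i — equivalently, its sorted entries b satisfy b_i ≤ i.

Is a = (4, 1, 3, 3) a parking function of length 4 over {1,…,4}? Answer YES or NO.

NO

Order a: b = (1, 3, 3, 4).
  b_1=1 ≤ 1
  b_2=3 > 2
  fails at i=2 ⇒ NO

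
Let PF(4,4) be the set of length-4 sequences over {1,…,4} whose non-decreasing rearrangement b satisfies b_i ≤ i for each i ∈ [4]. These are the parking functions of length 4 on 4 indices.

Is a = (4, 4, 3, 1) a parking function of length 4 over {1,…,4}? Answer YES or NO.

NO

Sorted: b = (1, 3, 4, 4).
  b_1=1 ≤ 1
  b_2=3 > 2
  fails at i=2 ⇒ NO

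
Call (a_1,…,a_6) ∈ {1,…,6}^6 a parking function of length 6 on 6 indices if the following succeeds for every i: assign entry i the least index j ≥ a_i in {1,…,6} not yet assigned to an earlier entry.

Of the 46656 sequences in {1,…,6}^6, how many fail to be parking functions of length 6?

|PF| = 1·7^5 = 1 · 16807 = 16807 (Pollak)
Check (3,6,2,2,6,2) → sorted (2,2,2,3,6,6): b_1=2>1, not a PF.
Total 46656; non-PF = 46656−16807 = 29849

29849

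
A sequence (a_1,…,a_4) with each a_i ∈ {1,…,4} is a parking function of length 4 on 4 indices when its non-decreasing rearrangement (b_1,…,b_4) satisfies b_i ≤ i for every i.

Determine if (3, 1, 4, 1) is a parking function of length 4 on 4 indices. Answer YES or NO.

Order a: b = (1, 1, 3, 4).
  b_1=1 ≤ 1
  b_2=1 ≤ 2
  b_3=3 ≤ 3
  b_4=4 ≤ 4
All bounds hold ⇒ YES

YES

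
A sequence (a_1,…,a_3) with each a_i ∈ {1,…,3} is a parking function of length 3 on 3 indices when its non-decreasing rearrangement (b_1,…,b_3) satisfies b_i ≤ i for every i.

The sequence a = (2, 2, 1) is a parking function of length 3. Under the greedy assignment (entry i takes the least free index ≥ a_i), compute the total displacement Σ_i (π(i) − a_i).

1

Σπ(i) = 1+…+3 = 6; Σa = 2+2+1 = 5; disp = 6−5 = 1.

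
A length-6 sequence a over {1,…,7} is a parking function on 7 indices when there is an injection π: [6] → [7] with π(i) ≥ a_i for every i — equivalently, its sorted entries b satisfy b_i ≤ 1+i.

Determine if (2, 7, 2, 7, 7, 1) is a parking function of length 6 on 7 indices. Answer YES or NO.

Order a: b = (1, 2, 2, 7, 7, 7).
  b_1=1 ≤ 2
  b_2=2 ≤ 3
  b_3=2 ≤ 4
  b_4=7 > 5
  fails at i=4 ⇒ NO

NO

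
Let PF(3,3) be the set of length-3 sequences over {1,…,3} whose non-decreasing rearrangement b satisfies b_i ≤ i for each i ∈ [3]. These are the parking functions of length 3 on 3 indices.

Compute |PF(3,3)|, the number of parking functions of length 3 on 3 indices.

16

Count = 1·4^2 = 1×16 = 16 (Pollak)
E.g. (2,3,1) → sorted (1,2,3): b_i ≤ i ∀i, a PF.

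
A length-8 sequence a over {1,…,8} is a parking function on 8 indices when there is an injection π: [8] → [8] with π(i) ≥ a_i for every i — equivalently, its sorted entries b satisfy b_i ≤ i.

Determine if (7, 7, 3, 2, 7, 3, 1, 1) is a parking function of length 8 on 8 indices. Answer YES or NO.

Rearranged: b = (1, 1, 2, 3, 3, 7, 7, 7).
  b_1=1 ≤ 1
  b_2=1 ≤ 2
  b_3=2 ≤ 3
  b_4=3 ≤ 4
  b_5=3 ≤ 5
  b_6=7 > 6
  fails at i=6 ⇒ NO

NO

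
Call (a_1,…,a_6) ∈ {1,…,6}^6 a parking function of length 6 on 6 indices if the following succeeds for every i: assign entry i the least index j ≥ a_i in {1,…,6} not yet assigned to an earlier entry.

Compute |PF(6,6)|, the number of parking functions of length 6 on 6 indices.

|PF| = (6+1−6)·(6+1)^{6−1} = 1·16807 = 16807 [KW]
Check (4,4,2,1,2,1) → sorted (1,1,2,2,4,4): b_i ≤ i ∀i, a PF.

16807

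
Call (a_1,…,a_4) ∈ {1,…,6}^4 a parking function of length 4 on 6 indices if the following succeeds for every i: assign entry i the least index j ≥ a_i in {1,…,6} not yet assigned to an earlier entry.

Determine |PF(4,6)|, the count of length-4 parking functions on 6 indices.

1029

Count = (6+1−4)·(6+1)^{4−1} = 3 · 343 = 1029
E.g. (5,3,1,2) → sorted (1,2,3,5): b_i ≤ 2+i ∀i, a PF.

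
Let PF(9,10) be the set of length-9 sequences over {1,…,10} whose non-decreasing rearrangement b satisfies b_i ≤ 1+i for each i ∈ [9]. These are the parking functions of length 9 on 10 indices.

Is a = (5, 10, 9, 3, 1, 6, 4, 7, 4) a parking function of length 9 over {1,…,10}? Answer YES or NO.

Order a: b = (1, 3, 4, 4, 5, 6, 7, 9, 10).
  b_1=1 ≤ 2
  b_2=3 ≤ 3
  b_3=4 ≤ 4
  b_4=4 ≤ 5
  b_5=5 ≤ 6
  b_6=6 ≤ 7
  b_7=7 ≤ 8
  b_8=9 ≤ 9
  b_9=10 ≤ 10
All bounds hold ⇒ YES

YES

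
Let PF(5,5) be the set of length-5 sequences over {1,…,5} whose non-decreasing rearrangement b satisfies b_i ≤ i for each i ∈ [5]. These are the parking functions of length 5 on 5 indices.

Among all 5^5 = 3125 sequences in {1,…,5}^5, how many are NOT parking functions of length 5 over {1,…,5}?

|PF| = (5+1−5)·(5+1)^{5−1} = 1 · 1296 = 1296
Check (5,4,4,2,4) → sorted (2,4,4,4,5): b_1=2>1, not a PF.
Total 3125; non-PF = 3125−1296 = 1829

1829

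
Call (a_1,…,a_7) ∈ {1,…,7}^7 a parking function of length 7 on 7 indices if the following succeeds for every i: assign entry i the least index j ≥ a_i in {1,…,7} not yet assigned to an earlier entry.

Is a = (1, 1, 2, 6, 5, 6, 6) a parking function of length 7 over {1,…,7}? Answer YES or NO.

NO

Sorted: b = (1, 1, 2, 5, 6, 6, 6).
  b_1=1 ≤ 1
  b_2=1 ≤ 2
  b_3=2 ≤ 3
  b_4=5 > 4
  fails at i=4 ⇒ NO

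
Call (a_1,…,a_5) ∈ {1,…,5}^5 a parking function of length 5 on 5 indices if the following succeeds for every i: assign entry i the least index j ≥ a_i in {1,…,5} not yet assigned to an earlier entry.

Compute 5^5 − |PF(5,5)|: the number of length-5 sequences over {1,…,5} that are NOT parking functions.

1829

Count = (6−5)·6^(5−1) = 1×1296 = 1296 [KW]
Check (2,4,5,1,5) → sorted (1,2,4,5,5): b_3=4>3, not a PF.
Total 3125; non-PF = 3125−1296 = 1829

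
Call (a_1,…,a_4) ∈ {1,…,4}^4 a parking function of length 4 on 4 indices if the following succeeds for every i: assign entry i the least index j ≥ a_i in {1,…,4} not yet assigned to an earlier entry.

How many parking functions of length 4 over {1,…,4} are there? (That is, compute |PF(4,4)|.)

#PF = 1·5^3 = 1×125 = 125 (Pollak)
Example (4,1,1,2) → sorted (1,1,2,4): b_i ≤ i ∀i, a PF.

125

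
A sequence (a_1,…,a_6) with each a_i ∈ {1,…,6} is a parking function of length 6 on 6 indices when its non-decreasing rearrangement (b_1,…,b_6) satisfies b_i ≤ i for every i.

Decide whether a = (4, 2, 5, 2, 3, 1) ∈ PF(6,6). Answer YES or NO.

YES

Sorted: b = (1, 2, 2, 3, 4, 5).
  b_1=1 ≤ 1
  b_2=2 ≤ 2
  b_3=2 ≤ 3
  b_4=3 ≤ 4
  b_5=4 ≤ 5
  b_6=5 ≤ 6
All bounds hold ⇒ YES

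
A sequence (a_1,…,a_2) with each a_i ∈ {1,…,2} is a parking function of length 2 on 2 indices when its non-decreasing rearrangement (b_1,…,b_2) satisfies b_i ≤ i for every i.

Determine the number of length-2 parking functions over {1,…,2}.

|PF| = (2+1−2)·(2+1)^{2−1} = 1·3 = 3 [KW]
Example (2,1) → sorted (1,2): b_i ≤ i ∀i, a PF.

3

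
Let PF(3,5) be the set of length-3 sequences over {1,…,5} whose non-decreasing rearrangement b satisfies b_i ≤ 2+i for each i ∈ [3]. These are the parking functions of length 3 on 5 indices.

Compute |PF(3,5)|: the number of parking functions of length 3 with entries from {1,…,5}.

108

Count = (5+1−3)·(5+1)^{3−1} = 3×36 = 108 (Konheim–Weiss)
One tuple (4,2,5) → sorted (2,4,5): b_i ≤ 2+i ∀i, a PF.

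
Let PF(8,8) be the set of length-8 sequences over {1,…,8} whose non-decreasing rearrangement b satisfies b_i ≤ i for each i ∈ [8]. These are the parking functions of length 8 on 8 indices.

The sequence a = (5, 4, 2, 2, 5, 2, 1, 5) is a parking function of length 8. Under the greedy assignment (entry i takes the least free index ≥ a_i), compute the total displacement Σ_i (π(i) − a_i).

Σπ = 36 ({1..8} each once); Σa = 5+4+2+2+5+2+1+5 = 26; disp = 36−26 = 10.

10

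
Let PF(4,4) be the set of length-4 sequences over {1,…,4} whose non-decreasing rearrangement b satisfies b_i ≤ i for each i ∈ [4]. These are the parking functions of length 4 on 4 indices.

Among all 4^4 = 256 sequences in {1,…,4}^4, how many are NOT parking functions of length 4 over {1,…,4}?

131

|PF| = (5−4)·5^(4−1) = 1·125 = 125 (Pollak)
Check (4,2,3,2) → sorted (2,2,3,4): b_1=2>1, not a PF.
So 256 − 125 = 131 fail.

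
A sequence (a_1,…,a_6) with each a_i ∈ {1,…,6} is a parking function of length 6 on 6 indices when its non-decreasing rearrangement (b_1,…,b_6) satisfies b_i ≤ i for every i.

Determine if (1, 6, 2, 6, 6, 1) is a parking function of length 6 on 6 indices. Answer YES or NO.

NO

Sorted: b = (1, 1, 2, 6, 6, 6).
  b_1=1 ≤ 1
  b_2=1 ≤ 2
  b_3=2 ≤ 3
  b_4=6 > 4
  fails at i=4 ⇒ NO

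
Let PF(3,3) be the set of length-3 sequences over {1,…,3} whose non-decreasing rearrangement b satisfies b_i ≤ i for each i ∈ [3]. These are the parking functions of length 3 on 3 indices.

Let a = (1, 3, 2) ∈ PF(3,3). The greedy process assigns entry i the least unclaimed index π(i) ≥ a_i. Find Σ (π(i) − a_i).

Σπ = 6 ({1..3} each once); Σa = 1+3+2 = 6; disp = 6−6 = 0.

0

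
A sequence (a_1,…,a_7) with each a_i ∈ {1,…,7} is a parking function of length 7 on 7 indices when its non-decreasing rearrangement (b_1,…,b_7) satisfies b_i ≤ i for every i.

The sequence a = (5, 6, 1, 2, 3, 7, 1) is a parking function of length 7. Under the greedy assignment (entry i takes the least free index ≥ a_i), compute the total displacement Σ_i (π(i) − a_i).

3

Σπ(i) = 1+…+7 = 28; Σa = 5+6+1+2+3+7+1 = 25; disp = 28−25 = 3.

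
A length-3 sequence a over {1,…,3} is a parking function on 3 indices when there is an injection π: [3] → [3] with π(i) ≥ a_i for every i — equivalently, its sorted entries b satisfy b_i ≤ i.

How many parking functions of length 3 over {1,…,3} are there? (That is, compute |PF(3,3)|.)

|PF| = 1·4^2 = 1×16 = 16 (Pollak)
One tuple (1,1,2) → sorted (1,1,2): b_i ≤ i ∀i, a PF.

16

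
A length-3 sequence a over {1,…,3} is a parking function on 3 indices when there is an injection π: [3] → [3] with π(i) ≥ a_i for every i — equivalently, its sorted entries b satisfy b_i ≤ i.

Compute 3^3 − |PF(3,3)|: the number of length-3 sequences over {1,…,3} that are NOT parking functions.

Count = (4−3)·4^(3−1) = 1·16 = 16 (Pollak)
Example (3,1,3) → sorted (1,3,3): b_2=3>2, not a PF.
3^3 − 16 = 27 − 16 = 11

11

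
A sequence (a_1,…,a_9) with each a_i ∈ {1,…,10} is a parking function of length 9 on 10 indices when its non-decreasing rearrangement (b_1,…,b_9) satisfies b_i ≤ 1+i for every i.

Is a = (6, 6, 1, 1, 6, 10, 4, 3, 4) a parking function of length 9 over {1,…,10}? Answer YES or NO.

Sorted: b = (1, 1, 3, 4, 4, 6, 6, 6, 10).
  b_1=1 ≤ 2
  b_2=1 ≤ 3
  b_3=3 ≤ 4
  b_4=4 ≤ 5
  b_5=4 ≤ 6
  b_6=6 ≤ 7
  b_7=6 ≤ 8
  b_8=6 ≤ 9
  b_9=10 ≤ 10
All bounds hold ⇒ YES

YES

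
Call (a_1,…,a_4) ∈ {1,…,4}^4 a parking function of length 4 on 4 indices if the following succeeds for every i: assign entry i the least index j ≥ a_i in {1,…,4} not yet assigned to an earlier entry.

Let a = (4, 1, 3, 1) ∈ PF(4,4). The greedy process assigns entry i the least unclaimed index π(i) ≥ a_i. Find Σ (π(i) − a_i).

Σπ = 10 ({1..4} each once); Σa = 4+1+3+1 = 9; disp = 10−9 = 1.

1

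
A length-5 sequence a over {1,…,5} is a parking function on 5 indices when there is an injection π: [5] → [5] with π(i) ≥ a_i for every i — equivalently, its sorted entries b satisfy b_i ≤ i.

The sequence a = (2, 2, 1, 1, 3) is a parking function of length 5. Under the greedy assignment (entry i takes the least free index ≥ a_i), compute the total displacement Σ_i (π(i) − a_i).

Σπ = 5·6/2 = 15 (π permutes [5]); Σa = 2+2+1+1+3 = 9; disp = 15−9 = 6.

6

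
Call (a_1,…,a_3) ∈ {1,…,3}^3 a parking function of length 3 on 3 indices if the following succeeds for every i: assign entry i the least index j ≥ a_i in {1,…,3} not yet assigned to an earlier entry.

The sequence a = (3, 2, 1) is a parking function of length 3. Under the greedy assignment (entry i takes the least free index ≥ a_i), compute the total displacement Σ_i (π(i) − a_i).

0

Σπ = 3·4/2 = 6 (π permutes [3]); Σa = 3+2+1 = 6; disp = 6−6 = 0.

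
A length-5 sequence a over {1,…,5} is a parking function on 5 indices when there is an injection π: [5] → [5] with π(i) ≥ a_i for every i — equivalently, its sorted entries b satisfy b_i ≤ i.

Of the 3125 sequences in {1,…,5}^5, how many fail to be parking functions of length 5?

|PF(5,5)| = 1·6^4 = 1·1296 = 1296 [KW]
E.g. (5,4,2,1,5) → sorted (1,2,4,5,5): b_3=4>3, not a PF.
5^5 − 1296 = 3125 − 1296 = 1829

1829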